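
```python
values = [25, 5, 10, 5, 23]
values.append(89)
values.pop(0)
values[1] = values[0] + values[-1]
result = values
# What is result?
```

Trace:
`values = [25, 5, 10, 5, 23]` → values = [25, 5, 10, 5, 23]
`values.append(89)` → values = [25, 5, 10, 5, 23, 89]
`values.pop(0)` → values = [5, 10, 5, 23, 89]
`values[1] = values[0] + values[-1]` → values = [5, 94, 5, 23, 89]
`result = values` → result = [5, 94, 5, 23, 89]
So result = [5, 94, 5, 23, 89]

Answer: [5, 94, 5, 23, 89]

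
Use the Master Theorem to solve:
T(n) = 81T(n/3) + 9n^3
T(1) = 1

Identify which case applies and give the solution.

a=81, b=3, f(n)=9n^3. log_3(81) = 4. Since c=3 < 4, Case 1 applies: T(n) = Θ(n^log_b(a)) = O(n^4).

Answer: O(n^4) - Case 1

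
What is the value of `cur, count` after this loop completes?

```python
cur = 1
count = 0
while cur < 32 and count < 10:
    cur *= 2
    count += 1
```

Double until >= 32 or 10 iterations
`cur, count` takes the values: (1, 0) → (2, 0) → (2, 1) → (4, 1) → (4, 2) → (8, 2) → (8, 3) → (16, 3) → (16, 4) → (32, 4) → (32, 5)

Answer: 32, 5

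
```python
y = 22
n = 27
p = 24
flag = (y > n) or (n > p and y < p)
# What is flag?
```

Trace:
`y = 22` → y = 22
`n = 27` → n = 27
`p = 24` → p = 24
`flag = (y > n) or (n > p and y < p)` → flag = True
So flag = True

Answer: True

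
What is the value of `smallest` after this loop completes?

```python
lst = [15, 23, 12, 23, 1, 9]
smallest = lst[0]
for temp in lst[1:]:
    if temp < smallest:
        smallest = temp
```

Minimum of [15, 23, 12, 23, 1, 9]
`smallest` takes the values: 15 → 12 → 1

Answer: 1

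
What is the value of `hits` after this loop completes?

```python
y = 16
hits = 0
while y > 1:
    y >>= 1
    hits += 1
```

Count right shifts until 1
`hits` takes the values: 0 → 1 → 2 → 3 → 4

Answer: 4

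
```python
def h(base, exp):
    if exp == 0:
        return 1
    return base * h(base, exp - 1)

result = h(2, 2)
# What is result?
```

h(2, 2) = 2 * 2 = 4

Answer: 4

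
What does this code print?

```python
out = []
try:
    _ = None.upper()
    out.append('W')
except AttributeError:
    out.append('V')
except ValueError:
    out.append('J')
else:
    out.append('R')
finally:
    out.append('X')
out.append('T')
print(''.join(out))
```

Execution trace: 'V' (except AttributeError) → 'X' (finally) → 'T' (after the try/except). Output: VXT

Answer: VXT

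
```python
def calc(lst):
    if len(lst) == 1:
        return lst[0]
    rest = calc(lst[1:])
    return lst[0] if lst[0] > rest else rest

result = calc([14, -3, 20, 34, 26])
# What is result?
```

Recursive max over [14, -3, 20, 34, 26] = 34

Answer: 34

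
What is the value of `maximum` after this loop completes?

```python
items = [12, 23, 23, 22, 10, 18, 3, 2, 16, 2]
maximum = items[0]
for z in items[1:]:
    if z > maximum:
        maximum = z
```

Maximum of [12, 23, 23, 22, 10, 18, 3, 2, 16, 2]
`maximum` takes the values: 12 → 23

Answer: 23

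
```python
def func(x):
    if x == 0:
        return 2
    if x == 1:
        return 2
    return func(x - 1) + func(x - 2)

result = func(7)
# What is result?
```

Build up from base cases: func(0)=2, func(1)=2, func(2)=4, func(3)=6, func(4)=10, func(5)=16, func(6)=26, ..., func(7)=42

Answer: 42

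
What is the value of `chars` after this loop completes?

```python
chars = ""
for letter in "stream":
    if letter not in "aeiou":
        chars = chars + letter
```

Remove vowels from 'stream'
`chars` takes the values: "" → "s" → "st" → "str" → "strm"

Answer: "strm"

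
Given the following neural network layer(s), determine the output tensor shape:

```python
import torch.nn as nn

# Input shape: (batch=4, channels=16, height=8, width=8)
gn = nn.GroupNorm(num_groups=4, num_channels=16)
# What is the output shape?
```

Input: (4, 16, 8, 8) -> Output: (4, 16, 8, 8)

Answer: (4, 16, 8, 8)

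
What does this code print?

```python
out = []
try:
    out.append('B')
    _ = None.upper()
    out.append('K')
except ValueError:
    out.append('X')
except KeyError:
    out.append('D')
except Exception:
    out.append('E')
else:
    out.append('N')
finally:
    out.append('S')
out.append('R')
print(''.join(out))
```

Execution trace: 'B' (try body) → 'E' (except Exception) → 'S' (finally) → 'R' (after the try/except). Output: BESR

Answer: BESR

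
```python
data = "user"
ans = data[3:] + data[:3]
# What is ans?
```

Trace:
`data = "user"` → data = 'user'
`ans = data[3:] + data[:3]` → ans = 'ruse'
So ans = 'ruse'

Answer: 'ruse'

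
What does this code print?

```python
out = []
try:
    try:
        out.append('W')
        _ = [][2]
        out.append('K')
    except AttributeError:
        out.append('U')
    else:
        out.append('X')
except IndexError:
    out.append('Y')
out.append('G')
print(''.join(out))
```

Execution trace: 'W' (try body) → 'Y' (outer except IndexError) → 'G' (after the try/except). Output: WYG

Answer: WYG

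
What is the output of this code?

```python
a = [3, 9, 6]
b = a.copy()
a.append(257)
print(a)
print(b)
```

Key concept: list.copy() creates independent copy.
Step by step:
`a = [3, 9, 6]` → a = [3, 9, 6]
`b = a.copy()` → b = [3, 9, 6]
`a.append(257)` → a = [3, 9, 6, 257]
`print(a)` → prints [3, 9, 6, 257]
`print(b)` → prints [3, 9, 6]

Answer:
[3, 9, 6, 257]
[3, 9, 6]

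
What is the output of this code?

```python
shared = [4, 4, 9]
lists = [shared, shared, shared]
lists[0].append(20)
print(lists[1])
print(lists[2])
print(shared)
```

Key concept: list of same reference.
Step by step:
`shared = [4, 4, 9]` → shared = [4, 4, 9]
`lists = [shared, shared, shared]` → lists = [[4, 4, 9], [4, 4, 9], [4, 4, 9]]
`lists[0].append(20)` → shared = [4, 4, 9, 20]; lists = [[4, 4, 9, 20], [4, 4, 9, 20], [4, 4, 9, 20]]
`print(lists[1])` → prints [4, 4, 9, 20]
`print(lists[2])` → prints [4, 4, 9, 20]
`print(shared)` → prints [4, 4, 9, 20]

Answer:
[4, 4, 9, 20]
[4, 4, 9, 20]
[4, 4, 9, 20]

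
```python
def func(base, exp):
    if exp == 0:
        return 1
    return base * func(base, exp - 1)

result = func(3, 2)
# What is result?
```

func(3, 2) = 3 * 3 = 9

Answer: 9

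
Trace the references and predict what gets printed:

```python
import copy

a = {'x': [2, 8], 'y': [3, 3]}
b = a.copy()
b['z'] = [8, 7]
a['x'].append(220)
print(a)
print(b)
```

Key concept: shallow copy of dict with mutable values.
Step by step:
`a = {'x': [2, 8], 'y': [3, 3]}` → a = {'x': [2, 8], 'y': [3, 3]}
`b = a.copy()` → b = {'x': [2, 8], 'y': [3, 3]}
`b['z'] = [8, 7]` → b = {'x': [2, 8], 'y': [3, 3], 'z': [8, 7]}
`a['x'].append(220)` → a = {'x': [2, 8, 220], 'y': [3, 3]}; b = {'x': [2, 8, 220], 'y': [3, 3], 'z': [8, 7]}
`print(a)` → prints {'x': [2, 8, 220], 'y': [3, 3]}
`print(b)` → prints {'x': [2, 8, 220], 'y': [3, 3], 'z': [8, 7]}

Answer:
{'x': [2, 8, 220], 'y': [3, 3]}
{'x': [2, 8, 220], 'y': [3, 3], 'z': [8, 7]}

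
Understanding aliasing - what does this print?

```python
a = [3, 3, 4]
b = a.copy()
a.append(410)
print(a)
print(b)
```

Key concept: list.copy() creates independent copy.
Step by step:
`a = [3, 3, 4]` → a = [3, 3, 4]
`b = a.copy()` → b = [3, 3, 4]
`a.append(410)` → a = [3, 3, 4, 410]
`print(a)` → prints [3, 3, 4, 410]
`print(b)` → prints [3, 3, 4]

Answer:
[3, 3, 4, 410]
[3, 3, 4]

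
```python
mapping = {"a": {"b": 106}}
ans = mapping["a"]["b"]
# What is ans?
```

Trace:
`mapping = {"a": {"b": 106}}` → mapping = {'a': {'b': 106}}
`ans = mapping["a"]["b"]` → ans = 106
So ans = 106

Answer: 106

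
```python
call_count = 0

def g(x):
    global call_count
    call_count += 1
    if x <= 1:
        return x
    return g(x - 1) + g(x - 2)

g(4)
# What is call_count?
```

Calls(x) = 1 + Calls(x-1) + Calls(x-2); Calls(0)=Calls(1)=1. For x=4 this gives 9.

Answer: 9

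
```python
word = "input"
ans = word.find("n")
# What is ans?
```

Trace:
`word = "input"` → word = 'input'
`ans = word.find("n")` → ans = 1
So ans = 1

Answer: 1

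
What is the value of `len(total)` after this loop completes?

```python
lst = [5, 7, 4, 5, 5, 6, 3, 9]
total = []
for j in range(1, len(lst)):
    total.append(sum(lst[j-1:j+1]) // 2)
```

Number of 2-element averages
`total` takes the values: [] → [6] → [6, 5] → [6, 5, 4] → [6, 5, 4, 5] → [6, 5, 4, 5, 5] → [6, 5, 4, 5, 5, 4] → [6, 5, 4, 5, 5, 4, 6]
So `len(total)` = 7

Answer: 7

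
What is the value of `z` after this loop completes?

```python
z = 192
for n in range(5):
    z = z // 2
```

Halve 5 times: 192 // 2^5 = 6
`z` takes the values: 192 → 96 → 48 → 24 → 12 → 6

Answer: 6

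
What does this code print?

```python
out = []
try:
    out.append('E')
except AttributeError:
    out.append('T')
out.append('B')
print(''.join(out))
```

Execution trace: 'E' (try body, no exception) → 'B' (after the try/except). Output: EB

Answer: EB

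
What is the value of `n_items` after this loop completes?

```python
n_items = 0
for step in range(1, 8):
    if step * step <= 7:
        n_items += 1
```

Count numbers where step² ≤ 7
`n_items` takes the values: 0 → 1 → 2

Answer: 2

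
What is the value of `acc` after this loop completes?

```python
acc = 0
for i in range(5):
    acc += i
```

Sum of 0 to 4 = 10
`acc` takes the values: 0 → 1 → 3 → 6 → 10

Answer: 10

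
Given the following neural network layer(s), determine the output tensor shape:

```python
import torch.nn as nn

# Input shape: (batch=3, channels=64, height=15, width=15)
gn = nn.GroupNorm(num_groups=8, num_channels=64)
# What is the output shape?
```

Input: (3, 64, 15, 15) -> Output: (3, 64, 15, 15)

Answer: (3, 64, 15, 15)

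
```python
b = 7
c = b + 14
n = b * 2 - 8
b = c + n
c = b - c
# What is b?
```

Trace:
`b = 7` → b = 7
`c = b + 14` → c = 21
`n = b * 2 - 8` → n = 6
`b = c + n` → b = 27
`c = b - c` → c = 6
So b = 27

Answer: 27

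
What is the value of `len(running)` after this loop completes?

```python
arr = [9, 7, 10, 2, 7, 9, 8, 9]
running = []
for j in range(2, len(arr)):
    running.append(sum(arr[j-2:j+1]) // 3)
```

Number of 3-element averages
`running` takes the values: [] → [8] → [8, 6] → [8, 6, 6] → [8, 6, 6, 6] → [8, 6, 6, 6, 8] → [8, 6, 6, 6, 8, 8]
So `len(running)` = 6

Answer: 6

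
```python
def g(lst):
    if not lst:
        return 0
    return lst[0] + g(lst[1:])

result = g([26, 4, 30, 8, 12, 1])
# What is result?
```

26 + 4 + 30 + 8 + 12 + 1 + 0 = 81

Answer: 81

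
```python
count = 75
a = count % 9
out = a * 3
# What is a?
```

Trace:
`count = 75` → count = 75
`a = count % 9` → a = 3
`out = a * 3` → out = 9
So a = 3

Answer: 3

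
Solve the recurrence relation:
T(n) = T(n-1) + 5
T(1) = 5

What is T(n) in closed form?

Unrolling: T(n) = T(1) + 5·(n-1) = 5 + 5(n-1) = 5n.

Answer: T(n) = 5n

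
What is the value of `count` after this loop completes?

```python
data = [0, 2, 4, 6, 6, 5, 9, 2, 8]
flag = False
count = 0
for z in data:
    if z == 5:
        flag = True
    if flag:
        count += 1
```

Count elements after first 5 in [0, 2, 4, 6, 6, 5, 9, 2, 8]
`count` takes the values: 0 → 1 → 2 → 3 → 4

Answer: 4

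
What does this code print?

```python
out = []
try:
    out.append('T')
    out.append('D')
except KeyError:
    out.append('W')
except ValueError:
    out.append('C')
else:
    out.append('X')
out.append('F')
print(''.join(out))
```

Execution trace: 'T' (try body) → 'D' (try body, no exception) → 'X' (else) → 'F' (after the try/except). Output: TDXF

Answer: TDXF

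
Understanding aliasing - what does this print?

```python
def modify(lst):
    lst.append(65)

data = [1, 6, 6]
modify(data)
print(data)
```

Key concept: function modifies passed list.
Step by step:
`data = [1, 6, 6]` → data = [1, 6, 6]
`modify(data)` → data = [1, 6, 6, 65]
`print(data)` → prints [1, 6, 6, 65]

Answer: [1, 6, 6, 65]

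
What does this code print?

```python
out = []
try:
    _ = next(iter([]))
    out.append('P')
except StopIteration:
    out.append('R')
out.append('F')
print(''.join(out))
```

Execution trace: 'R' (except StopIteration) → 'F' (after the try/except). Output: RF

Answer: RF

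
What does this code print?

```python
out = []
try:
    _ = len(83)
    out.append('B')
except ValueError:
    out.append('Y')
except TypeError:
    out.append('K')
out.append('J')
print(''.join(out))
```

Execution trace: 'K' (except TypeError) → 'J' (after the try/except). Output: KJ

Answer: KJ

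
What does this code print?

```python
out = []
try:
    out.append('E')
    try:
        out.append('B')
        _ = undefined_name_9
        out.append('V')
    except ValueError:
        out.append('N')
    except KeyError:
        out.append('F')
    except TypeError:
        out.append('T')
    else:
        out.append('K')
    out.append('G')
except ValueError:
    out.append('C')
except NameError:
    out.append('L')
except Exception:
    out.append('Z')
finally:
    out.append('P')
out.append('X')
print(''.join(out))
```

Execution trace: 'E' (try body) → 'B' (inner try body) → 'L' (except NameError) → 'P' (finally) → 'X' (after the try/except). Output: EBLPX

Answer: EBLPX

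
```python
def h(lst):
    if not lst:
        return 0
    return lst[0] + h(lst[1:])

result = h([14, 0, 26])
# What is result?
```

14 + 0 + 26 + 0 = 40

Answer: 40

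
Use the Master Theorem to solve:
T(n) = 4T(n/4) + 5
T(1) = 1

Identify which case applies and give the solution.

a=4, b=4, f(n)=5. log_4(4) = 1. Since c=0 < 1, Case 1 applies: T(n) = Θ(n^log_b(a)) = O(n).

Answer: O(n) - Case 1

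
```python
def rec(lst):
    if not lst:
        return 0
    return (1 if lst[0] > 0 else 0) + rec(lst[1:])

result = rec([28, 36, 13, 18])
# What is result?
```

Count of positive elements in [28, 36, 13, 18] = 4

Answer: 4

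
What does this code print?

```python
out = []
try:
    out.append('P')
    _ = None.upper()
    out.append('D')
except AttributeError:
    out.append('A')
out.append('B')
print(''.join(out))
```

Execution trace: 'P' (try body) → 'A' (except AttributeError) → 'B' (after the try/except). Output: PAB

Answer: PAB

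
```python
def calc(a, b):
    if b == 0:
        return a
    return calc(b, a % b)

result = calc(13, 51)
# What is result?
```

calc(13, 51) -> calc(51, 13) -> calc(13, 12) -> calc(12, 1) -> calc(1, 0) -> 1

Answer: 1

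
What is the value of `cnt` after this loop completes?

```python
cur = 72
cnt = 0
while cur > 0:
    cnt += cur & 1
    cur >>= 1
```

Count set bits in 72 (binary: 0b1001000)
`cnt` takes the values: 0 → 1 → 2

Answer: 2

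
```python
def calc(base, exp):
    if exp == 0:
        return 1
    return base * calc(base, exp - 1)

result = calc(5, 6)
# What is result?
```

calc(5, 6) = 5 * 5 * 5 * 5 * 5 * 5 = 15625

Answer: 15625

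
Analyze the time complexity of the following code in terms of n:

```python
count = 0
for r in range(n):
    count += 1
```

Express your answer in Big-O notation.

Each loop level contributes: n. Multiplying the contributions gives O(n).

Answer: O(n)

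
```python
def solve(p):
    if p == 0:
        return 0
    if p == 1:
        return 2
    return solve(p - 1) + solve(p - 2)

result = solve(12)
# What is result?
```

Build up from base cases: solve(0)=0, solve(1)=2, solve(2)=2, solve(3)=4, solve(4)=6, solve(5)=10, solve(6)=16, ..., solve(12)=288

Answer: 288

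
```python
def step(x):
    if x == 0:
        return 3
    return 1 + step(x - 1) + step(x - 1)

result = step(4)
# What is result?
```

step(x) = 1 + 2·step(x-1), step(0)=3. Closed form: (3+1)·2^4 - 1 = 63.

Answer: 63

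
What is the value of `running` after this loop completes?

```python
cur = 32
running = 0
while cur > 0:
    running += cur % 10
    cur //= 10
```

Sum digits of 32
`running` takes the values: 0 → 2 → 5

Answer: 5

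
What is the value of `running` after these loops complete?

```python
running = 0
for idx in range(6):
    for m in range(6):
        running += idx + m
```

Sum of all idx+m for idx,m in 6x6
`running` takes the values: 0 → 1 → 3 → 6 → 10 → 15 → 16 → 18 → 21 → 25 → 30 → 36 → 38 → 41 → 45 → 50 → 56 → 63 → 66 → 70 → 75 → 81 → 88 → 96 → 100 → 105 → 111 → 118 → 126 → 135 → 140 → 146 → 153 → 161 → 170 → 180

Answer: 180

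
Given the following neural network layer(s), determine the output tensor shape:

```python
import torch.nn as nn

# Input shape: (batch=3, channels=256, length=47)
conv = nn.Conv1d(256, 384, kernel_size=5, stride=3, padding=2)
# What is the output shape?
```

Input: (3, 256, 47) -> Output: (3, 384, 16)

Answer: (3, 384, 16)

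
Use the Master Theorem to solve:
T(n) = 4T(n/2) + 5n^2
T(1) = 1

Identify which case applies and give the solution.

a=4, b=2, f(n)=5n^2. log_2(4) = 2. Since c=2 = 2, Case 2 applies: T(n) = Θ(n^log_b(a) · log n) = O(n^2 log n).

Answer: O(n^2 log n) - Case 2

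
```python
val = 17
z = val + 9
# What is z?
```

Trace:
`val = 17` → val = 17
`z = val + 9` → z = 26
So z = 26

Answer: 26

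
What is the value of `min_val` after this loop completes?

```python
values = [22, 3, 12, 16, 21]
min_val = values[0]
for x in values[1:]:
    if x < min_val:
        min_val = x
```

Minimum of [22, 3, 12, 16, 21]
`min_val` takes the values: 22 → 3

Answer: 3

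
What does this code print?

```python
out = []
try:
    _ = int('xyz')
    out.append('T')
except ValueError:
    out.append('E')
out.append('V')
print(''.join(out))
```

Execution trace: 'E' (except ValueError) → 'V' (after the try/except). Output: EV

Answer: EV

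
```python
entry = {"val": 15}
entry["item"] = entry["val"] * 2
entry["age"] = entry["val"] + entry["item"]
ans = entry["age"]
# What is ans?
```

Trace:
`entry = {"val": 15}` → entry = {'val': 15}
`entry["item"] = entry["val"] * 2` → entry = {'val': 15, 'item': 30}
`entry["age"] = entry["val"] + entry["item"]` → entry = {'val': 15, 'item': 30, 'age': 45}
`ans = entry["age"]` → ans = 45
So ans = 45

Answer: 45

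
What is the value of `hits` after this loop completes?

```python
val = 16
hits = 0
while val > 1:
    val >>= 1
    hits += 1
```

Count right shifts until 1
`hits` takes the values: 0 → 1 → 2 → 3 → 4

Answer: 4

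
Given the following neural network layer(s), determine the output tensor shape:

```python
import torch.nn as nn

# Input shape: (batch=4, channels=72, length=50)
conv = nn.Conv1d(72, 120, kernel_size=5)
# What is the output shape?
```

Input: (4, 72, 50) -> Output: (4, 120, 46)

Answer: (4, 120, 46)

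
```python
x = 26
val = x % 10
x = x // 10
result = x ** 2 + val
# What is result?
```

Trace:
`x = 26` → x = 26
`val = x % 10` → val = 6
`x = x // 10` → x = 2
`result = x ** 2 + val` → result = 10
So result = 10

Answer: 10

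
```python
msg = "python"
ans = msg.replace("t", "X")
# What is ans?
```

Trace:
`msg = "python"` → msg = 'python'
`ans = msg.replace("t", "X")` → ans = 'pyXhon'
So ans = 'pyXhon'

Answer: 'pyXhon'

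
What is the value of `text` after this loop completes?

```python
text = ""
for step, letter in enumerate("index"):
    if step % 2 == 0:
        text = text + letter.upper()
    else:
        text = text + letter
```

Uppercase even positions in 'index'
`text` takes the values: "" → "I" → "In" → "InD" → "InDe" → "InDeX"

Answer: "InDeX"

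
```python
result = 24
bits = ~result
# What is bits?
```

Trace:
`result = 24` → result = 24
`bits = ~result` → bits = -25
So bits = -25

Answer: -25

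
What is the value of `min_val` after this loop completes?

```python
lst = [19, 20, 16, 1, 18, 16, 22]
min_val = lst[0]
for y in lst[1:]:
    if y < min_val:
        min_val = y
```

Minimum of [19, 20, 16, 1, 18, 16, 22]
`min_val` takes the values: 19 → 16 → 1

Answer: 1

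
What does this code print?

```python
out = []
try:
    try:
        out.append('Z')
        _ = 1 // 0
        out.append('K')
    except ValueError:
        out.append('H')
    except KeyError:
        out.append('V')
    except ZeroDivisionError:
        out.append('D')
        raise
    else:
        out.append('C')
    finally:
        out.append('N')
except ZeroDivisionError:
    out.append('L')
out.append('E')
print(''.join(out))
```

Execution trace: 'Z' (inner try body) → 'D' (inner except ZeroDivisionError) → 'N' (inner finally) → 'L' (outer except ZeroDivisionError) → 'E' (after the try/except). Output: ZDNLE

Answer: ZDNLE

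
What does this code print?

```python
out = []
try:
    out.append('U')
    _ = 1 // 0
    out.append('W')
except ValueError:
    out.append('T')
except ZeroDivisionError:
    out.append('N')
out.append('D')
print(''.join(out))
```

Execution trace: 'U' (try body) → 'N' (except ZeroDivisionError) → 'D' (after the try/except). Output: UND

Answer: UND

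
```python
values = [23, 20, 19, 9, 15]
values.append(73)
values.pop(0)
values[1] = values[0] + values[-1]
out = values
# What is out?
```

Trace:
`values = [23, 20, 19, 9, 15]` → values = [23, 20, 19, 9, 15]
`values.append(73)` → values = [23, 20, 19, 9, 15, 73]
`values.pop(0)` → values = [20, 19, 9, 15, 73]
`values[1] = values[0] + values[-1]` → values = [20, 93, 9, 15, 73]
`out = values` → out = [20, 93, 9, 15, 73]
So out = [20, 93, 9, 15, 73]

Answer: [20, 93, 9, 15, 73]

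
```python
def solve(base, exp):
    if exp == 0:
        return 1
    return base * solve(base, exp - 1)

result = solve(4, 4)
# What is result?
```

solve(4, 4) = 4 * 4 * 4 * 4 = 256

Answer: 256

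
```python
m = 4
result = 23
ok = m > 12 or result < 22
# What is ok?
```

Trace:
`m = 4` → m = 4
`result = 23` → result = 23
`ok = m > 12 or result < 22` → ok = False
So ok = False

Answer: False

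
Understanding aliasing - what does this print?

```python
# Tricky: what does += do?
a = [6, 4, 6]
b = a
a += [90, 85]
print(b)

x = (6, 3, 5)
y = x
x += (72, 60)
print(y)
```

Key concept: += behavior differs for mutable vs immutable.
Step by step:
`a = [6, 4, 6]` → a = [6, 4, 6]
`b = a` → b = [6, 4, 6] (same object as a)
`a += [90, 85]` → a = [6, 4, 6, 90, 85] (same object as b); b = [6, 4, 6, 90, 85] (same object as a)
`print(b)` → prints [6, 4, 6, 90, 85]
`x = (6, 3, 5)` → x = (6, 3, 5)
`y = x` → y = (6, 3, 5)
`x += (72, 60)` → x = (6, 3, 5, 72, 60)
`print(y)` → prints (6, 3, 5)

Answer:
[6, 4, 6, 90, 85]
(6, 3, 5)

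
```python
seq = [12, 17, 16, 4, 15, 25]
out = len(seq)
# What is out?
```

Trace:
`seq = [12, 17, 16, 4, 15, 25]` → seq = [12, 17, 16, 4, 15, 25]
`out = len(seq)` → out = 6
So out = 6

Answer: 6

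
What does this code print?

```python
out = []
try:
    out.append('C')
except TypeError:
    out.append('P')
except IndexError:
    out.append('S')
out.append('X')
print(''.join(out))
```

Execution trace: 'C' (try body, no exception) → 'X' (after the try/except). Output: CX

Answer: CX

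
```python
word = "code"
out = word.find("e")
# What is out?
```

Trace:
`word = "code"` → word = 'code'
`out = word.find("e")` → out = 3
So out = 3

Answer: 3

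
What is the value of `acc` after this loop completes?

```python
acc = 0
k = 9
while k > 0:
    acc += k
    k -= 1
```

Sum 9 down to 1
`acc` takes the values: 0 → 9 → 17 → 24 → 30 → 35 → 39 → 42 → 44 → 45

Answer: 45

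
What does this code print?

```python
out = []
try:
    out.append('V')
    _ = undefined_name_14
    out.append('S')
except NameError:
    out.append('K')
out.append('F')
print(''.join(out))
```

Execution trace: 'V' (try body) → 'K' (except NameError) → 'F' (after the try/except). Output: VKF

Answer: VKF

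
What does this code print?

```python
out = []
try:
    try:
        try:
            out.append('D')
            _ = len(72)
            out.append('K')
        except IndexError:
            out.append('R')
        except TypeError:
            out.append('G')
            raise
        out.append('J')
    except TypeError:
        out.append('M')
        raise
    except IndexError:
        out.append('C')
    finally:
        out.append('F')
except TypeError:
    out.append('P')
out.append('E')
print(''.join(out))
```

Execution trace: 'D' (inner try body) → 'G' (inner except TypeError) → 'M' (except TypeError) → 'F' (finally) → 'P' (outer except TypeError) → 'E' (after the try/except). Output: DGMFPE

Answer: DGMFPE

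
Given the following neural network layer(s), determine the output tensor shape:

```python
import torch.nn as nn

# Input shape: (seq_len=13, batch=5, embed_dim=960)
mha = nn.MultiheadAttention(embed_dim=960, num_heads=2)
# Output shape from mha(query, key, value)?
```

Input: (13, 5, 960) -> Output: (13, 5, 960)

Answer: (13, 5, 960)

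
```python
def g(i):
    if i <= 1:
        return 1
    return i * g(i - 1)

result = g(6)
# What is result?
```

g(6) = 6 * 5 * 4 * 3 * 2 * 1 = 720

Answer: 720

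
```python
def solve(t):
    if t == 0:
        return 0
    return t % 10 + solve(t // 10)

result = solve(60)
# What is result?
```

Sum of digits of 60: 0 + 6 = 6

Answer: 6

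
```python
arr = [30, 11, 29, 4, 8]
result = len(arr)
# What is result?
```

Trace:
`arr = [30, 11, 29, 4, 8]` → arr = [30, 11, 29, 4, 8]
`result = len(arr)` → result = 5
So result = 5

Answer: 5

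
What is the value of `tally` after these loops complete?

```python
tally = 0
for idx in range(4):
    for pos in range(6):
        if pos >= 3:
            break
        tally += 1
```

Inner breaks at 3, outer runs 4 times
`tally` takes the values: 0 → 1 → 2 → 3 → 4 → 5 → 6 → 7 → 8 → 9 → 10 → 11 → 12

Answer: 12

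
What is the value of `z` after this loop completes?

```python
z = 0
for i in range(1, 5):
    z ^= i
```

XOR of 1 to 4
`z` takes the values: 0 → 1 → 3 → 0 → 4

Answer: 4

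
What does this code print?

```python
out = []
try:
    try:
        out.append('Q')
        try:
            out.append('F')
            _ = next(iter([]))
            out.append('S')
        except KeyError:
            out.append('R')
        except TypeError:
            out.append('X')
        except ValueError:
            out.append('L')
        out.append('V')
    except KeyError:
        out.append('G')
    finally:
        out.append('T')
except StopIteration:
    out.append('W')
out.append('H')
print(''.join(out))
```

Execution trace: 'Q' (try body) → 'F' (inner try body) → 'T' (finally) → 'W' (outer except StopIteration) → 'H' (after the try/except). Output: QFTWH

Answer: QFTWH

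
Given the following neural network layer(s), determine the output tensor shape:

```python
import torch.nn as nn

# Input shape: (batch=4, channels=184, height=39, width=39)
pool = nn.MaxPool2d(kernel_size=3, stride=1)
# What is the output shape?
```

Input: (4, 184, 39, 39) -> Output: (4, 184, 37, 37)

Answer: (4, 184, 37, 37)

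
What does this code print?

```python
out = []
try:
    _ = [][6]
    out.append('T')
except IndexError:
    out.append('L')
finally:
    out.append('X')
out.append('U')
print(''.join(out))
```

Execution trace: 'L' (except IndexError) → 'X' (finally) → 'U' (after the try/except). Output: LXU

Answer: LXU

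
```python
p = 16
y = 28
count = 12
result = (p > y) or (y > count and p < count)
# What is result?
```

Trace:
`p = 16` → p = 16
`y = 28` → y = 28
`count = 12` → count = 12
`result = (p > y) or (y > count and p < count)` → result = False
So result = False

Answer: False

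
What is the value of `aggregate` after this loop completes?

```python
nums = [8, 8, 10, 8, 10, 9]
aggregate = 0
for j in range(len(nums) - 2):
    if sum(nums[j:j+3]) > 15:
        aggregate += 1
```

Count windows with sum > 15
`aggregate` takes the values: 0 → 1 → 2 → 3 → 4

Answer: 4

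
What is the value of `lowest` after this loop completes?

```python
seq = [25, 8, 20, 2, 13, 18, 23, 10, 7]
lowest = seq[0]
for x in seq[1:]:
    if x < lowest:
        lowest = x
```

Minimum of [25, 8, 20, 2, 13, 18, 23, 10, 7]
`lowest` takes the values: 25 → 8 → 2

Answer: 2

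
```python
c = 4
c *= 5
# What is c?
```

Trace:
`c = 4` → c = 4
`c *= 5` → c = 20
So c = 20

Answer: 20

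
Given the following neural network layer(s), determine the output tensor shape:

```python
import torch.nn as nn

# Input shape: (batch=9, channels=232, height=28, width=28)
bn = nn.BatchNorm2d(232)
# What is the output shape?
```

Input: (9, 232, 28, 28) -> Output: (9, 232, 28, 28)

Answer: (9, 232, 28, 28)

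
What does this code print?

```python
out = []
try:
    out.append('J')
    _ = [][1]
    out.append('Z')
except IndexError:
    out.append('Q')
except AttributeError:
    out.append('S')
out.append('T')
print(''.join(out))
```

Execution trace: 'J' (try body) → 'Q' (except IndexError) → 'T' (after the try/except). Output: JQT

Answer: JQT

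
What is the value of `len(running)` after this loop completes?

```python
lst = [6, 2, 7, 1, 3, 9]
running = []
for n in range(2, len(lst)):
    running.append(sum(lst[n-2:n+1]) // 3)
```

Number of 3-element averages
`running` takes the values: [] → [5] → [5, 3] → [5, 3, 3] → [5, 3, 3, 4]
So `len(running)` = 4

Answer: 4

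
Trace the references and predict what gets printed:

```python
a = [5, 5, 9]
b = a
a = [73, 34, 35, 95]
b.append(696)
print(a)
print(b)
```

Key concept: rebinding vs mutation: a is rebound to a new list, b still points at the original.
Step by step:
`a = [5, 5, 9]` → a = [5, 5, 9]
`b = a` → b = [5, 5, 9] (same object as a)
`a = [73, 34, 35, 95]` → a = [73, 34, 35, 95]
`b.append(696)` → b = [5, 5, 9, 696]
`print(a)` → prints [73, 34, 35, 95]
`print(b)` → prints [5, 5, 9, 696]

Answer:
[73, 34, 35, 95]
[5, 5, 9, 696]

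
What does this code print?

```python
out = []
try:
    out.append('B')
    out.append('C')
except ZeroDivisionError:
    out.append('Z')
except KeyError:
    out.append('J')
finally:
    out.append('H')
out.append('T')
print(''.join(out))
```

Execution trace: 'B' (try body) → 'C' (try body, no exception) → 'H' (finally) → 'T' (after the try/except). Output: BCHT

Answer: BCHT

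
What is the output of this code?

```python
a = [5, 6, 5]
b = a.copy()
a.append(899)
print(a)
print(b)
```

Key concept: list.copy() creates independent copy.
Step by step:
`a = [5, 6, 5]` → a = [5, 6, 5]
`b = a.copy()` → b = [5, 6, 5]
`a.append(899)` → a = [5, 6, 5, 899]
`print(a)` → prints [5, 6, 5, 899]
`print(b)` → prints [5, 6, 5]

Answer:
[5, 6, 5, 899]
[5, 6, 5]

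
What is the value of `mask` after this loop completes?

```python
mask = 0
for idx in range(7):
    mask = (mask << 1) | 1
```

Build 7 consecutive 1-bits: 0b1111111
`mask` takes the values: 0 → 1 → 3 → 7 → 15 → 31 → 63 → 127

Answer: 127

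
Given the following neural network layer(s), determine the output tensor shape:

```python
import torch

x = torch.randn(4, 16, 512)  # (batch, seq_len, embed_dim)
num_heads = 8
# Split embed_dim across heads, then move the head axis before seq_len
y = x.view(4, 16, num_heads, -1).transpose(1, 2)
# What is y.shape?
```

Input: (4, 16, 512) -> head_dim = 512 // 8 = 64; after view: (4, 16, 8, 64) -> after transpose(1, 2): (4, 8, 16, 64) -> Output: (4, 8, 16, 64)

Answer: (4, 8, 16, 64)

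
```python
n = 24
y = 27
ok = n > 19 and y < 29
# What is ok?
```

Trace:
`n = 24` → n = 24
`y = 27` → y = 27
`ok = n > 19 and y < 29` → ok = True
So ok = True

Answer: True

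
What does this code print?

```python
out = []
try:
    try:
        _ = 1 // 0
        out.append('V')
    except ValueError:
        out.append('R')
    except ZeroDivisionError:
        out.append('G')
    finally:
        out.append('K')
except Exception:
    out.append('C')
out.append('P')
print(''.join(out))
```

Execution trace: 'G' (inner except ZeroDivisionError) → 'K' (inner finally) → 'P' (after the try/except). Output: GKP

Answer: GKP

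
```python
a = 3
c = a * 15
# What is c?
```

Trace:
`a = 3` → a = 3
`c = a * 15` → c = 45
So c = 45

Answer: 45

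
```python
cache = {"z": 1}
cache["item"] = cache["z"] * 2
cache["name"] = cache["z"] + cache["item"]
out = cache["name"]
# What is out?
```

Trace:
`cache = {"z": 1}` → cache = {'z': 1}
`cache["item"] = cache["z"] * 2` → cache = {'z': 1, 'item': 2}
`cache["name"] = cache["z"] + cache["item"]` → cache = {'z': 1, 'item': 2, 'name': 3}
`out = cache["name"]` → out = 3
So out = 3

Answer: 3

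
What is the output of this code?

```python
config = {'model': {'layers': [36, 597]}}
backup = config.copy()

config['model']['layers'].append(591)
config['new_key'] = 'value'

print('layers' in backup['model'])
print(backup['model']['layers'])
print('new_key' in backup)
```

Key concept: shallow copy gotcha with nested dict.
Step by step:
`config = {'model': {'layers': [36, 597]}}` → config = {'model': {'layers': [36, 597]}}
`backup = config.copy()` → backup = {'model': {'layers': [36, 597]}}
`config['model']['layers'].append(591)` → config = {'model': {'layers': [36, 597, 591]}}; backup = {'model': {'layers': [36, 597, 591]}}
`config['new_key'] = 'value'` → config = {'model': {'layers': [36, 597, 591]}, 'new_key': 'value'}
`print('layers' in backup['model'])` → prints True
`print(backup['model']['layers'])` → prints [36, 597, 591]
`print('new_key' in backup)` → prints False

Answer:
True
[36, 597, 591]
False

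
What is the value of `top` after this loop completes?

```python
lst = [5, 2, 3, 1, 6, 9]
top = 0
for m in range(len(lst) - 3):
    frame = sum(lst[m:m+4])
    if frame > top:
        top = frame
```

Max sum of 4-element window in [5, 2, 3, 1, 6, 9]
`top` takes the values: 0 → 11 → 12 → 19

Answer: 19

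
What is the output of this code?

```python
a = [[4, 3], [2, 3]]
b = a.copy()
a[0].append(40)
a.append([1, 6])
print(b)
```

Key concept: shallow copy with nested lists.
Step by step:
`a = [[4, 3], [2, 3]]` → a = [[4, 3], [2, 3]]
`b = a.copy()` → b = [[4, 3], [2, 3]]
`a[0].append(40)` → a = [[4, 3, 40], [2, 3]]; b = [[4, 3, 40], [2, 3]]
`a.append([1, 6])` → a = [[4, 3, 40], [2, 3], [1, 6]]
`print(b)` → prints [[4, 3, 40], [2, 3]]

Answer: [[4, 3, 40], [2, 3]]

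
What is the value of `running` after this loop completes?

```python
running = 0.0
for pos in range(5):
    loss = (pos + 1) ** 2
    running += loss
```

Sum of squared losses 1² + 2² + ... + 5²
`running` takes the values: 0.0 → 1.0 → 5.0 → 14.0 → 30.0 → 55.0

Answer: 55.0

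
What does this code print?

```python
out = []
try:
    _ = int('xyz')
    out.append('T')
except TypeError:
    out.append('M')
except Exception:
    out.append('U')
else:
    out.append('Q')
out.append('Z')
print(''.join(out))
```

Execution trace: 'U' (except Exception) → 'Z' (after the try/except). Output: UZ

Answer: UZ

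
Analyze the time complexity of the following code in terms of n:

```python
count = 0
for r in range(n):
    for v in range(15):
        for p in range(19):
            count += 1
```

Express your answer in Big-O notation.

Each loop level contributes: n × 1 × 1. Multiplying the contributions gives O(n).

Answer: O(n)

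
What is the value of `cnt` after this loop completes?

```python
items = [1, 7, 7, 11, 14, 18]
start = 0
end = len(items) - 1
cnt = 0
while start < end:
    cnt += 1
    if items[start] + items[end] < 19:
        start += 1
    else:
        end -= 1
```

Steps to find pair summing to 19
`cnt` takes the values: 0 → 1 → 2 → 3 → 4 → 5

Answer: 5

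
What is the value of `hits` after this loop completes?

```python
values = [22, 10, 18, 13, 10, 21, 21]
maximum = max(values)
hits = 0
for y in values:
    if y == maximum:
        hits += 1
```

Count of max value 22 in [22, 10, 18, 13, 10, 21, 21]
`hits` takes the values: 0 → 1

Answer: 1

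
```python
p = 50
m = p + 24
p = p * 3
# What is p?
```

Trace:
`p = 50` → p = 50
`m = p + 24` → m = 74
`p = p * 3` → p = 150
So p = 150

Answer: 150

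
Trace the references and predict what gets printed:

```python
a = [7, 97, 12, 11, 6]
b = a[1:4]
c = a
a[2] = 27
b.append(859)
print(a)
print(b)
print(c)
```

Key concept: slice vs alias.
Step by step:
`a = [7, 97, 12, 11, 6]` → a = [7, 97, 12, 11, 6]
`b = a[1:4]` → b = [97, 12, 11]
`c = a` → c = [7, 97, 12, 11, 6] (same object as a)
`a[2] = 27` → a = [7, 97, 27, 11, 6] (same object as c); c = [7, 97, 27, 11, 6] (same object as a)
`b.append(859)` → b = [97, 12, 11, 859]
`print(a)` → prints [7, 97, 27, 11, 6]
`print(b)` → prints [97, 12, 11, 859]
`print(c)` → prints [7, 97, 27, 11, 6]

Answer:
[7, 97, 27, 11, 6]
[97, 12, 11, 859]
[7, 97, 27, 11, 6]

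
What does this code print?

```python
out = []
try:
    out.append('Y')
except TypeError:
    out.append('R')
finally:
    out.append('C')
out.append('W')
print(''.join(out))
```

Execution trace: 'Y' (try body, no exception) → 'C' (finally) → 'W' (after the try/except). Output: YCW

Answer: YCW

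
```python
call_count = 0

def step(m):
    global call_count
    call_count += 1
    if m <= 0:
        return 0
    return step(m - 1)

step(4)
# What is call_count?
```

Linear recursion stepping by 1: 5 calls from m=4 down to ≤0.

Answer: 5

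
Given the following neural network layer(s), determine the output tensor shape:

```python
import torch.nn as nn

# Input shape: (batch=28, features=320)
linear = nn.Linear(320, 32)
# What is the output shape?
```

Input: (28, 320) -> Output: (28, 32)

Answer: (28, 32)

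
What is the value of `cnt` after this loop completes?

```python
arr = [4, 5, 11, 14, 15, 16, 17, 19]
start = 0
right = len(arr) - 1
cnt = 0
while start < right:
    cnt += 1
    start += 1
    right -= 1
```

Iterations until pointers meet (list length 8)
`cnt` takes the values: 0 → 1 → 2 → 3 → 4

Answer: 4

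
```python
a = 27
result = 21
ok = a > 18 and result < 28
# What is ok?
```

Trace:
`a = 27` → a = 27
`result = 21` → result = 21
`ok = a > 18 and result < 28` → ok = True
So ok = True

Answer: True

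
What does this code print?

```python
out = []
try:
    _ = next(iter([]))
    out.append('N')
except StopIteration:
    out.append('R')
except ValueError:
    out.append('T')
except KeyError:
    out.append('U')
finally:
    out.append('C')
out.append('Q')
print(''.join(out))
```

Execution trace: 'R' (except StopIteration) → 'C' (finally) → 'Q' (after the try/except). Output: RCQ

Answer: RCQ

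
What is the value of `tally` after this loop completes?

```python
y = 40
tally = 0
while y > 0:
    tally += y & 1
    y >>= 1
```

Count set bits in 40 (binary: 0b101000)
`tally` takes the values: 0 → 1 → 2

Answer: 2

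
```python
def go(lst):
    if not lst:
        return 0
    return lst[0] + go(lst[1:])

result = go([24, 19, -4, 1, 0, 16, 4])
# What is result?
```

24 + 19 + (-4) + 1 + 0 + 16 + 4 + 0 = 60

Answer: 60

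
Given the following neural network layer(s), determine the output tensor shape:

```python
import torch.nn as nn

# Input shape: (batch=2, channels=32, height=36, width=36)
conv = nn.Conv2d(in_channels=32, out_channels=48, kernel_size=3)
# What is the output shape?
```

Input: (2, 32, 36, 36) -> Output: (2, 48, 34, 34)

Answer: (2, 48, 34, 34)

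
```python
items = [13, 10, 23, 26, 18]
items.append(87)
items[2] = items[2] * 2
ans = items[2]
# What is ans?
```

Trace:
`items = [13, 10, 23, 26, 18]` → items = [13, 10, 23, 26, 18]
`items.append(87)` → items = [13, 10, 23, 26, 18, 87]
`items[2] = items[2] * 2` → items = [13, 10, 46, 26, 18, 87]
`ans = items[2]` → ans = 46
So ans = 46

Answer: 46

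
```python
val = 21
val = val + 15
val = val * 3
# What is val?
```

Trace:
`val = 21` → val = 21
`val = val + 15` → val = 36
`val = val * 3` → val = 108
So val = 108

Answer: 108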